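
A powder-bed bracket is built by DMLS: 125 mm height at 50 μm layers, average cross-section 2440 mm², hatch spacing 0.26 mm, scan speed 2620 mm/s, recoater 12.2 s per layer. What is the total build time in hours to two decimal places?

Layers = ⌈125/0.05⌉ = 2500.
Hatch length per layer: 2440 / 0.26 → 9384.6 mm.
Laser time per layer = 9384.6 / 2620 = 3.5819 s.
Time per layer = 3.5819 + 12.2, so 15.7819 s.
2500 layers × 15.7819 s/layer = 39454.75 s, i.e. 10.96 hours.

10.96 hours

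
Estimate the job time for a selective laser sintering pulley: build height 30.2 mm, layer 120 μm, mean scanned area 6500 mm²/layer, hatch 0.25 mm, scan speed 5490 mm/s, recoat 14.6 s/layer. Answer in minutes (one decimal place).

81.2 minutes

Layer count = ceil(30.2 / 0.12) = 252.
Scan path per layer = 6500 / 0.25 = 26000 mm.
Per-layer scan time = 26000 / 5490, so 4.7359 s.
Layer cycle = 4.7359 + 14.6, so 19.3359 s.
252 layers × 19.3359 s/layer = 4872.6468 s, i.e. 81.2 minutes.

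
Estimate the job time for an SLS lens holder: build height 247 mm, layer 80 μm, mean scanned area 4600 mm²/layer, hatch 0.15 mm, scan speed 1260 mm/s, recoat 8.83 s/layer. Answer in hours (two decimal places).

Number of layers: 247 / 0.08 → 3088 (rounded up).
Per-layer scan distance = 4600 / 0.15 = 30666.7 mm.
Scan time per layer = 30666.7 / 1260 = 24.3387 s.
Per-layer time = 24.3387 + 8.83, so 33.1687 s.
Build time = 3088 × 33.1687 = 102424.9456 s = 28.45 hours.

28.45 hours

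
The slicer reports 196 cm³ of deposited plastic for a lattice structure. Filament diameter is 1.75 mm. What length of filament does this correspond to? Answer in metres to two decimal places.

81.49 m

Cross-section of 1.75 mm filament: π·(1.75/2)² = 2.4053 mm².
L = 196000 mm³ / 2.4053 mm² = 81486.72 mm, i.e. 81.49 m.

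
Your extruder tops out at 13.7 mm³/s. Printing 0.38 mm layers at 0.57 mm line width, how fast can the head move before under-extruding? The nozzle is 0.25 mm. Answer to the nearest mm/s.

A = 0.38 × 0.57 = 0.2166 mm².
Max speed = 13.7 / 0.2166 = 63.25 ≈ 63 mm/s.

63 mm/s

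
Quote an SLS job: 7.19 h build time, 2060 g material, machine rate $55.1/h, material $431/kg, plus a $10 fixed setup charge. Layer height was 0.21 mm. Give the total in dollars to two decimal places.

$1294.03

Time charge = 55.1 × 7.19, so $396.169.
Material charge = 431 × 2060/1000, so $887.86.
Adding setup: 396.169 + 887.86 + 10 → 1294.029 ≈ $1294.03.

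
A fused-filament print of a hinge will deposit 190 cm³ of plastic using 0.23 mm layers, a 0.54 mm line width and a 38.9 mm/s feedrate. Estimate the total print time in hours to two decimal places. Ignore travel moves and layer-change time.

Line area: 0.23 × 0.54 → 0.1242 mm².
Toolpath length = 190 cm³ / 0.1242 mm² = 190000 / 0.1242 = 1529790.7 mm.
Time extruding = 1529790.7 / 38.9 = 39326.2 s.
In the requested units: 39326.2 s = 10.92 hours.

10.92 hours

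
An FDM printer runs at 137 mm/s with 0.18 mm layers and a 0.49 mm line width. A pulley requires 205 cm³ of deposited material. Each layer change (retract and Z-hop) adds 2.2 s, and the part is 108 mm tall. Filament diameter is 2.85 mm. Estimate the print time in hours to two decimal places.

5.08 hours

Extrusion cross-section = 0.18 × 0.49 = 0.0882 mm².
Toolpath length = 205 cm³ / 0.0882 mm² = 205000 / 0.0882 = 2324263 mm.
Print-move time: 2324263 / 137 → 16965.4 s.
Layer count = ceil(108 / 0.18) = 600.
Non-print overhead = 600 × 2.2, so 1320 s.
Total = 16965.4 + 1320 = 18285.4 s = 5.08 hours.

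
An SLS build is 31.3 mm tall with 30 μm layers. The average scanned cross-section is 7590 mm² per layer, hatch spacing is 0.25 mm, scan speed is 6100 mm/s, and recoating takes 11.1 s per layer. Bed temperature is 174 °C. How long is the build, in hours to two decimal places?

Layer count = ceil(31.3 / 0.03) = 1044.
Hatch length per layer = 7590 / 0.25, so 30360 mm.
Laser time per layer = 30360 / 6100, so 4.977 s.
Per-layer time: 4.977 + 11.1 → 16.077 s.
1044 layers × 16.077 s/layer = 16784.388 s, i.e. 4.66 hours.

4.66 hours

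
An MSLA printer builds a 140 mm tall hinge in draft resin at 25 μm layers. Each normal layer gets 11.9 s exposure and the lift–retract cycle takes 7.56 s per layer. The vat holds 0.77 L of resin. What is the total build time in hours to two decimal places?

30.27 hours

Layers = ⌈140/0.025⌉ = 5600.
Each layer takes: 11.9 + 7.56 → 19.46 s.
Build time: 5600 × 19.46 s = 108976 s, i.e. 30.27 hours.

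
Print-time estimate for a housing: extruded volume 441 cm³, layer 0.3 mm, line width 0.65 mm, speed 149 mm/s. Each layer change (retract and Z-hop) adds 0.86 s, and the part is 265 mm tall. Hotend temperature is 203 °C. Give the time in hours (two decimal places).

Extrusion cross-section = 0.3 × 0.65 = 0.195 mm².
Path length: 441000 mm³ / 0.195 mm² → 2261538.5 mm.
Extrusion time = 2261538.5 / 149, so 15178.1 s.
Layer count = ceil(265 / 0.3) = 884.
Z-hop total: 884 × 0.86 → 760.24 s.
Altogether 15178.1 + 760.24 = 15938.34 s, i.e. 4.43 hours.

4.43 hours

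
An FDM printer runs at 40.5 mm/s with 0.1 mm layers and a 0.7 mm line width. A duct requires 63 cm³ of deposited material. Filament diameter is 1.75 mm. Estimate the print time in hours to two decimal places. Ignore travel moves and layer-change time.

Bead cross-section: 0.1 × 0.7 → 0.07 mm².
Toolpath length = 63 cm³ / 0.07 mm² = 63000 / 0.07 = 900000 mm.
Time extruding = 900000 / 40.5 = 22222.2 s.
Converting: 22222.2 s = 6.17 hours.

6.17 hours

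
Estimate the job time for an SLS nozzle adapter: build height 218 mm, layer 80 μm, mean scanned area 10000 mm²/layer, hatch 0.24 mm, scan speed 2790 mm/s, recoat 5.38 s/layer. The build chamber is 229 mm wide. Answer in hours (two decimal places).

15.38 hours

Layers = ⌈218/0.08⌉ = 2725.
Hatch length per layer: 10000 / 0.24 → 41666.7 mm.
Laser time per layer = 41666.7 / 2790, so 14.9343 s.
Layer cycle: 14.9343 + 5.38 → 20.3143 s.
Build time = 2725 × 20.3143 = 55356.4675 s = 15.38 hours.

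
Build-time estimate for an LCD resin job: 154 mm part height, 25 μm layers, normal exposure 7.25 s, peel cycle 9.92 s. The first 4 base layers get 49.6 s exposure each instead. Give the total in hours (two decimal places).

29.43 hours

Layer count = ceil(154 / 0.025) = 6160.
Base layers = 4 × (49.6 + 9.92), so 238.08 s.
Remaining layers: 6156 × (7.25 + 9.92) → 105698.52 s.
Sum: 238.08 + 105698.52 = 105936.6 s → 29.43 hours.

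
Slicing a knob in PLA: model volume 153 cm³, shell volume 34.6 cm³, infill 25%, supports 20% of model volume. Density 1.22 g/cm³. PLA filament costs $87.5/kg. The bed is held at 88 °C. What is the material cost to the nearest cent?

Volume inside the shell = 153 − 34.6, so 118.4 cm³.
Infill deposited = 0.25 × 118.4, so 29.6 cm³.
Support = 0.20 × 153 = 30.6 cm³.
Total printed volume = 34.6 + 29.6 + 30.6 = 94.8 cm³.
Mass: 94.8 × 1.22 → 115.656 g.
At $87.5/kg: 115.656/1000 × 87.5 = $10.12.

$10.12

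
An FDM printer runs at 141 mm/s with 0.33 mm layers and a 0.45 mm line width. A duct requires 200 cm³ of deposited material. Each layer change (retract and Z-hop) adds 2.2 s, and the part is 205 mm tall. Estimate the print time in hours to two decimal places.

Bead cross-section: 0.33 × 0.45 → 0.1485 mm².
Total extruded path = 200000/0.1485 = 1346801.3 mm.
Print-move time = 1346801.3 / 141 = 9551.8 s.
Layers = ⌈205/0.33⌉ = 622.
Non-print overhead = 622 × 2.2, so 1368.4 s.
Total = 9551.8 + 1368.4 = 10920.2 s = 3.03 hours.

3.03 hours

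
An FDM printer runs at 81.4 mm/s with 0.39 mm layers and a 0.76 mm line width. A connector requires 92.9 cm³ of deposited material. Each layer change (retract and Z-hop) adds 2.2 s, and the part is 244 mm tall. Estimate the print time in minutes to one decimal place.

Bead cross-section = 0.39 × 0.76 = 0.2964 mm².
Toolpath length = 92.9 cm³ / 0.2964 mm² = 92900 / 0.2964 = 313427.8 mm.
Time extruding: 313427.8 / 81.4 → 3850.5 s.
Layers = ⌈244/0.39⌉ = 626.
Z-hop total: 626 × 2.2 → 1377.2 s.
Altogether 3850.5 + 1377.2 = 5227.7 s, i.e. 87.1 minutes.

87.1 minutes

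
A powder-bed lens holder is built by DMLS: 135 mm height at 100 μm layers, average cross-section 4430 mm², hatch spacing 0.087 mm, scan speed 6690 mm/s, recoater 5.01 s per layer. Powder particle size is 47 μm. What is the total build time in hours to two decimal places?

4.73 hours

Layers = ⌈135/0.1⌉ = 1350.
Per-layer scan distance: 4430 / 0.087 → 50919.5 mm.
Laser time per layer = 50919.5 / 6690 = 7.6113 s.
Layer cycle: 7.6113 + 5.01 → 12.6213 s.
Total: 1350 × 12.6213 s = 17038.755 s → 4.73 hours.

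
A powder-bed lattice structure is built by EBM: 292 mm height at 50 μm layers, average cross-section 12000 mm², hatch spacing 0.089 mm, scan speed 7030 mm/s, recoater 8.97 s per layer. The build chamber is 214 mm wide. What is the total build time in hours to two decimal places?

Layer count = ceil(292 / 0.05) = 5840.
Scan path per layer = 12000 / 0.089, so 134831.5 mm.
Scan time per layer = 134831.5 / 7030 = 19.1794 s.
Time per layer: 19.1794 + 8.97 → 28.1494 s.
5840 layers × 28.1494 s/layer = 164392.496 s, i.e. 45.66 hours.

45.66 hours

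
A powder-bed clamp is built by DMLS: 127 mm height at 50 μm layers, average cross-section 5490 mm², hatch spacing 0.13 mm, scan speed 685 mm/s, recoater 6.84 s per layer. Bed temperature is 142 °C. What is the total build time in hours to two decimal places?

Layers = ⌈127/0.05⌉ = 2540.
Per-layer scan distance = 5490 / 0.13, so 42230.8 mm.
Scan time per layer = 42230.8 / 685, so 61.6508 s.
Layer cycle: 61.6508 + 6.84 → 68.4908 s.
2540 layers × 68.4908 s/layer = 173966.632 s, i.e. 48.32 hours.

48.32 hours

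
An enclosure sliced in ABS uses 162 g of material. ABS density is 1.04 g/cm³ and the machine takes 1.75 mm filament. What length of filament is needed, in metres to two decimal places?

64.76 m

Extruded volume: 162/1.04 = 155.7692 cm³ (155769.2 mm³).
Cross-section of 1.75 mm filament: π·(1.75/2)² = 2.4053 mm².
Length = 155769.2 / 2.4053 = 64760.82 mm = 64.76 m.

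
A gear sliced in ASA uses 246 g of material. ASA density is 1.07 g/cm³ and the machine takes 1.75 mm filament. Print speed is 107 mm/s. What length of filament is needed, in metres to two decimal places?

95.58 m

Volume = 246 g / 1.07 g·cm⁻³ = 229.9065 cm³ = 229906.5 mm³.
A = π r² = π × 0.875² = 2.4053 mm².
L = V/A = 229906.5/2.4053 = 95583.3 mm → 95.58 m.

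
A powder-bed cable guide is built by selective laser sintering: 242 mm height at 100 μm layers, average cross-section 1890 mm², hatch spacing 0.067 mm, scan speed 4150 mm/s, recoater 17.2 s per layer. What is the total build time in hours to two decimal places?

Number of layers: 242 / 0.1 → 2420 (rounded up).
Per-layer scan distance: 1890 / 0.067 → 28209 mm.
Scan time per layer = 28209 / 4150, so 6.7973 s.
Time per layer = 6.7973 + 17.2, so 23.9973 s.
Build time = 2420 × 23.9973 = 58073.466 s = 16.13 hours.

16.13 hours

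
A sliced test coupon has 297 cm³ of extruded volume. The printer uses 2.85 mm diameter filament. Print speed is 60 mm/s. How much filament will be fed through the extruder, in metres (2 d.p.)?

46.56 m

Filament cross-section = π × (2.85/2)² = 6.3794 mm².
L = 297000 mm³ / 6.3794 mm² = 46556.1 mm, i.e. 46.56 m.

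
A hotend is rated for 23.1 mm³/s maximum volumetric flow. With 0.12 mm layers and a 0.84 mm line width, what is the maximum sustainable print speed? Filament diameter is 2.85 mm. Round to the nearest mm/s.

Extrusion cross-section = 0.12 × 0.84 = 0.1008 mm².
Max speed = 23.1 / 0.1008 = 229.17 ≈ 229 mm/s.

229 mm/s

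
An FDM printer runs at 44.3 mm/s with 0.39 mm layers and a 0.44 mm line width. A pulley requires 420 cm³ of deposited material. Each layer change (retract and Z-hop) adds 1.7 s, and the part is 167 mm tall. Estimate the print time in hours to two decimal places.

Line area = 0.39 × 0.44, so 0.1716 mm².
Toolpath length = 420 cm³ / 0.1716 mm² = 420000 / 0.1716 = 2447552.4 mm.
Print-move time = 2447552.4 / 44.3 = 55249.5 s.
Layers = ⌈167/0.39⌉ = 429.
Non-print overhead = 429 × 1.7, so 729.3 s.
Total = 55249.5 + 729.3 = 55978.8 s = 15.55 hours.

15.55 hours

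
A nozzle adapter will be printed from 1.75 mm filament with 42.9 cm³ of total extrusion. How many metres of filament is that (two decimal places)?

Filament cross-section = π × (1.75/2)² = 2.4053 mm².
Length = 42.9 cm³ / 2.4053 mm² = 42900 / 2.4053 = 17835.61 mm = 17.84 m.

17.84 m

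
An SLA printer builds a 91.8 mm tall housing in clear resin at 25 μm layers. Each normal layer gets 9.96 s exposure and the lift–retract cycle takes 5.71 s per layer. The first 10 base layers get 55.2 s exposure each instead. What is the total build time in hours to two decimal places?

Layer count = ceil(91.8 / 0.025) = 3672.
Bottom layers = 10 × (55.2 + 5.71) = 609.1 s.
Regular layers: 3662 × (9.96 + 5.71) → 57383.54 s.
Sum: 609.1 + 57383.54 = 57992.64 s → 16.11 hours.

16.11 hours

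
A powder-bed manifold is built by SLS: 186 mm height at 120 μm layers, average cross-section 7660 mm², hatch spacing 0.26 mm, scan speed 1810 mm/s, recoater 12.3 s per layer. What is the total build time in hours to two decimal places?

Number of layers: 186 / 0.12 → 1550 (rounded up).
Scan path per layer: 7660 / 0.26 → 29461.5 mm.
Per-layer scan time = 29461.5 / 1810, so 16.2771 s.
Layer cycle: 16.2771 + 12.3 → 28.5771 s.
Total: 1550 × 28.5771 s = 44294.505 s → 12.30 hours.

12.30 hours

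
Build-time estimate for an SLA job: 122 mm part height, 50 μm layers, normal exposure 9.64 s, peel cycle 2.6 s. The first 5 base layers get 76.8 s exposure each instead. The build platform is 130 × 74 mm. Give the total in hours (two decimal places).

8.39 hours

Layers = ⌈122/0.05⌉ = 2440.
Bottom layers: 5 × (76.8 + 2.6) → 397 s.
Normal layers = 2435 × (9.64 + 2.6) = 29804.4 s.
Sum: 397 + 29804.4 = 30201.4 s → 8.39 hours.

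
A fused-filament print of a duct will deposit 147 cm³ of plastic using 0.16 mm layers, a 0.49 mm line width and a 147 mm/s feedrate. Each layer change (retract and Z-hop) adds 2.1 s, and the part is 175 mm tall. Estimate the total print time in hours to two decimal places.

4.18 hours

Bead cross-section = 0.16 × 0.49, so 0.0784 mm².
Path length: 147000 mm³ / 0.0784 mm² → 1875000 mm.
Print-move time = 1875000 / 147 = 12755.1 s.
Number of layers: 175 / 0.16 → 1094 (rounded up).
Z-hop total: 1094 × 2.1 → 2297.4 s.
Altogether 12755.1 + 2297.4 = 15052.5 s, i.e. 4.18 hours.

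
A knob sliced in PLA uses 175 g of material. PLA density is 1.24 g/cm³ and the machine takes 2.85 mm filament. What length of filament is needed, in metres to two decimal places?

Extruded volume: 175/1.24 = 141.129 cm³ (141129 mm³).
A = π r² = π × 1.425² = 6.3794 mm².
L = V/A = 141129/6.3794 = 22122.61 mm → 22.12 m.

22.12 m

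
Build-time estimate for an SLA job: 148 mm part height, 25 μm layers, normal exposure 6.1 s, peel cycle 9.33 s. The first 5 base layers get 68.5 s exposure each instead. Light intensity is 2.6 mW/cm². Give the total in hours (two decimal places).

Number of layers: 148 / 0.025 → 5920 (rounded up).
Burn-in layers: 5 × (68.5 + 9.33) → 389.15 s.
Remaining layers: 5915 × (6.1 + 9.33) → 91268.45 s.
Total = 389.15 + 91268.45 = 91657.6 s = 25.46 hours.

25.46 hours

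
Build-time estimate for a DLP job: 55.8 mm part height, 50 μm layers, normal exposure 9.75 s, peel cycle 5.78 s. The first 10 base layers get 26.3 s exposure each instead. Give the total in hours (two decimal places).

Layer count = ceil(55.8 / 0.05) = 1116.
Burn-in layers: 10 × (26.3 + 5.78) → 320.8 s.
Normal layers = 1106 × (9.75 + 5.78), so 17176.18 s.
Sum: 320.8 + 17176.18 = 17496.98 s → 4.86 hours.

4.86 hours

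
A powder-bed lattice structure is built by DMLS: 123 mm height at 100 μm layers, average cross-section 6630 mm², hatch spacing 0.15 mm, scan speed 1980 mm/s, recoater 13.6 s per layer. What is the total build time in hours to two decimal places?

Layers = ⌈123/0.1⌉ = 1230.
Hatch length per layer: 6630 / 0.15 → 44200 mm.
Scan time per layer: 44200 / 1980 → 22.3232 s.
Per-layer time: 22.3232 + 13.6 → 35.9232 s.
Build time = 1230 × 35.9232 = 44185.536 s = 12.27 hours.

12.27 hours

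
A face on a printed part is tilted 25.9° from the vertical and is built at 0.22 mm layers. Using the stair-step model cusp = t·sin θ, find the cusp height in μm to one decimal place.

96.1 μm

Cusp = layer height × sin(25.9°) = 0.22 × 0.4368 = 0.096096 mm = 96.1 μm.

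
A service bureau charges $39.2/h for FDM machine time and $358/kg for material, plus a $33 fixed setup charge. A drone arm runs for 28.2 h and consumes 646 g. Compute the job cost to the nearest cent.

Machine cost = 39.2 × 28.2, so $1105.44.
Material charge = 358 × 646/1000, so $231.268.
Adding setup: 1105.44 + 231.268 + 33 → 1369.708 ≈ $1369.71.

$1369.71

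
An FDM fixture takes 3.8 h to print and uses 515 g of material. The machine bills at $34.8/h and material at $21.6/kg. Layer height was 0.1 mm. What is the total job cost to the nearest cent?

$143.36

Machine cost: 34.8 × 3.8 → $132.24.
Material cost: 21.6 × 515/1000 → $11.124.
Job cost: 132.24 + 11.124 = 143.364 ≈ $143.36.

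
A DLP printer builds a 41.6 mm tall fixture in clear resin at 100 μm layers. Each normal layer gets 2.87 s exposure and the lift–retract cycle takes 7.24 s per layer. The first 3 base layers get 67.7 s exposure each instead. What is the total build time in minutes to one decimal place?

Layer count = ceil(41.6 / 0.1) = 416.
Burn-in layers = 3 × (67.7 + 7.24) = 224.82 s.
Remaining layers = 413 × (2.87 + 7.24), so 4175.43 s.
Sum: 224.82 + 4175.43 = 4400.25 s → 73.3 minutes.

73.3 minutes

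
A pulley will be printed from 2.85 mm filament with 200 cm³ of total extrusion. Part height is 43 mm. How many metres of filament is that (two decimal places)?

Filament cross-section = π × (2.85/2)² = 6.3794 mm².
L = 200000 mm³ / 6.3794 mm² = 31350.91 mm, i.e. 31.35 m.

31.35 m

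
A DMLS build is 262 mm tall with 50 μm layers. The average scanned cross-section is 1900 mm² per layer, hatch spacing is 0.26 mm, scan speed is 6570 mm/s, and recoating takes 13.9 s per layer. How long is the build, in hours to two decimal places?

Layers = ⌈262/0.05⌉ = 5240.
Per-layer scan distance = 1900 / 0.26 = 7307.7 mm.
Per-layer scan time: 7307.7 / 6570 → 1.1123 s.
Per-layer time = 1.1123 + 13.9, so 15.0123 s.
5240 layers × 15.0123 s/layer = 78664.452 s, i.e. 21.85 hours.

21.85 hours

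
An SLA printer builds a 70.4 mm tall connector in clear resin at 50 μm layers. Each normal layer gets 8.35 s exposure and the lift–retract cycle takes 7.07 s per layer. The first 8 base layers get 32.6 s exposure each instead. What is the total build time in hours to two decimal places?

6.08 hours

Number of layers: 70.4 / 0.05 → 1408 (rounded up).
Base layers = 8 × (32.6 + 7.07) = 317.36 s.
Normal layers = 1400 × (8.35 + 7.07), so 21588 s.
Sum: 317.36 + 21588 = 21905.36 s → 6.08 hours.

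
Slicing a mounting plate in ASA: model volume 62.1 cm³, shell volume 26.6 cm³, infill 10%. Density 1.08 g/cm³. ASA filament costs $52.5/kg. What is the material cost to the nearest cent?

$1.71

Volume inside the shell = 62.1 − 26.6 = 35.5 cm³.
Infill volume = 0.10 × 35.5 = 3.55 cm³.
Deposited volume = 26.6 + 3.55 = 30.15 cm³.
Mass: 30.15 × 1.08 → 32.562 g.
Cost = 32.562 g / 1000 × $52.5/kg = $1.71.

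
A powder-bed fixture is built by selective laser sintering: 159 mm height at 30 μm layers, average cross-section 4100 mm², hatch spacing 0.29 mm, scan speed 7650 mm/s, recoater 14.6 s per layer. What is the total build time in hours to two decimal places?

24.22 hours

Layer count = ceil(159 / 0.03) = 5300.
Hatch length per layer: 4100 / 0.29 → 14137.9 mm.
Per-layer scan time = 14137.9 / 7650, so 1.8481 s.
Time per layer: 1.8481 + 14.6 → 16.4481 s.
Total: 5300 × 16.4481 s = 87174.93 s → 24.22 hours.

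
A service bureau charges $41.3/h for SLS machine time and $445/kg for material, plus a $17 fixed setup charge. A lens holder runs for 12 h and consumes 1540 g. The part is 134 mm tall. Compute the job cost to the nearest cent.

$1197.90

Machine-time cost = 41.3 × 12, so $495.60.
Material cost = 445 × 1540/1000, so $685.30.
Total = 495.60 + 685.30 + 17 = $1197.90.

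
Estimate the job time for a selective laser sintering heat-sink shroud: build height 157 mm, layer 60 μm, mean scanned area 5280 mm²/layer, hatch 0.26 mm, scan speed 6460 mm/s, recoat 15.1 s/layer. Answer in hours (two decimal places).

13.26 hours

Layers = ⌈157/0.06⌉ = 2617.
Scan path per layer = 5280 / 0.26 = 20307.7 mm.
Laser time per layer = 20307.7 / 6460 = 3.1436 s.
Per-layer time = 3.1436 + 15.1 = 18.2436 s.
Total: 2617 × 18.2436 s = 47743.5012 s → 13.26 hours.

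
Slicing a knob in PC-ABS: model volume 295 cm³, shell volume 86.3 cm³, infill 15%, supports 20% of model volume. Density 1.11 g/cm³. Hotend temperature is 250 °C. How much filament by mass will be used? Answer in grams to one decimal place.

Volume inside the shell = 295 − 86.3, so 208.7 cm³.
Infill deposited: 0.15 × 208.7 → 31.305 cm³.
Support = 0.20 × 295, so 59 cm³.
Total printed volume = 86.3 + 31.305 + 59 = 176.605 cm³.
Mass = 176.605 × 1.11, so 196.03155 g.

196.0 g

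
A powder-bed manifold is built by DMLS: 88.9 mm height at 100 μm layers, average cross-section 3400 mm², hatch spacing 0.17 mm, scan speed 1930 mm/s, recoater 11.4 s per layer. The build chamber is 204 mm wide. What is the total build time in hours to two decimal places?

5.37 hours

Number of layers: 88.9 / 0.1 → 889 (rounded up).
Scan path per layer = 3400 / 0.17, so 20000 mm.
Per-layer scan time: 20000 / 1930 → 10.3627 s.
Per-layer time = 10.3627 + 11.4 = 21.7627 s.
Build time = 889 × 21.7627 = 19347.0403 s = 5.37 hours.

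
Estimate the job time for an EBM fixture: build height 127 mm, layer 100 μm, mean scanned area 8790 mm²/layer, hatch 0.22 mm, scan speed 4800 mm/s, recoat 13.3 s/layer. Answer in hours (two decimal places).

Number of layers: 127 / 0.1 → 1270 (rounded up).
Hatch length per layer = 8790 / 0.22 = 39954.5 mm.
Per-layer scan time = 39954.5 / 4800, so 8.3239 s.
Layer cycle = 8.3239 + 13.3, so 21.6239 s.
Total: 1270 × 21.6239 s = 27462.353 s → 7.63 hours.

7.63 hours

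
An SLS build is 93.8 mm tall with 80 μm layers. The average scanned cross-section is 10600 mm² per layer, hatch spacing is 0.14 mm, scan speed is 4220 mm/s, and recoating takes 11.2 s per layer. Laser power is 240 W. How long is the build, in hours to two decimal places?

9.50 hours

Layer count = ceil(93.8 / 0.08) = 1173.
Per-layer scan distance = 10600 / 0.14 = 75714.3 mm.
Per-layer scan time = 75714.3 / 4220 = 17.9418 s.
Layer cycle = 17.9418 + 11.2 = 29.1418 s.
1173 layers × 29.1418 s/layer = 34183.3314 s, i.e. 9.50 hours.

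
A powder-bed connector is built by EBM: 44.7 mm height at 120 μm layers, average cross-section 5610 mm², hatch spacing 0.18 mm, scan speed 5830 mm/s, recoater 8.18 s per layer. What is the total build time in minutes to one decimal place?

Layer count = ceil(44.7 / 0.12) = 373.
Per-layer scan distance: 5610 / 0.18 → 31166.7 mm.
Scan time per layer: 31166.7 / 5830 → 5.3459 s.
Per-layer time: 5.3459 + 8.18 → 13.5259 s.
Build time = 373 × 13.5259 = 5045.1607 s = 84.1 minutes.

84.1 minutes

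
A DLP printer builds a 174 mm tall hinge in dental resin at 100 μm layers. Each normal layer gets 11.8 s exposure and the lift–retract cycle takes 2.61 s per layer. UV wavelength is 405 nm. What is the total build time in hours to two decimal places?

6.96 hours

Layer count = ceil(174 / 0.1) = 1740.
Per-layer time: 11.8 + 2.61 → 14.41 s.
Total = 1740 × 14.41 = 25073.4 s = 6.96 hours.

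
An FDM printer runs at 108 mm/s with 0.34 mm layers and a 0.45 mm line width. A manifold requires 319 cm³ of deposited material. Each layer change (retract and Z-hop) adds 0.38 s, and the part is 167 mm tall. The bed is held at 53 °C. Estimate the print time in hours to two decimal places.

Extrusion cross-section: 0.34 × 0.45 → 0.153 mm².
Total extruded path = 319000/0.153 = 2084967.3 mm.
Extrusion time = 2084967.3 / 108, so 19305.3 s.
Layer count = ceil(167 / 0.34) = 492.
Z-hop total = 492 × 0.38 = 186.96 s.
Altogether 19305.3 + 186.96 = 19492.26 s, i.e. 5.41 hours.

5.41 hours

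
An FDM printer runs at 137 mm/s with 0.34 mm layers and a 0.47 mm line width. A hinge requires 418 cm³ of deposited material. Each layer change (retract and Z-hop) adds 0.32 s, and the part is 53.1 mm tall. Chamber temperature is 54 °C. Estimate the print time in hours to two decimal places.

Extrusion cross-section: 0.34 × 0.47 → 0.1598 mm².
Path length: 418000 mm³ / 0.1598 mm² → 2615769.7 mm.
Print-move time = 2615769.7 / 137 = 19093.2 s.
Layer count = ceil(53.1 / 0.34) = 157.
Z-hop total = 157 × 0.32, so 50.24 s.
Altogether 19093.2 + 50.24 = 19143.44 s, i.e. 5.32 hours.

5.32 hours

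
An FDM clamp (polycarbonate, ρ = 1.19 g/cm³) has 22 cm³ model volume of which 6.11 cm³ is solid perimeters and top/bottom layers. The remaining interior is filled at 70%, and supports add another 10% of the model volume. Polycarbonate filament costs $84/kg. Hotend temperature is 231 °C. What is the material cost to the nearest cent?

$1.94

Infill region = 22 − 6.11, so 15.89 cm³.
Infill volume: 0.70 × 15.89 → 11.123 cm³.
Support: 0.10 × 22 → 2.2 cm³.
Total printed volume = 6.11 + 11.123 + 2.2 = 19.433 cm³.
Mass = 19.433 × 1.19 = 23.12527 g.
At $84/kg: 23.12527/1000 × 84 = $1.94.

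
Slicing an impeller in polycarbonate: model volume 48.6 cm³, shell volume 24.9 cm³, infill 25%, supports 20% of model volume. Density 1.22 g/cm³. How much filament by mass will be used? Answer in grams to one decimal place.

Infill region = 48.6 − 24.9, so 23.7 cm³.
Infill volume = 0.25 × 23.7 = 5.925 cm³.
Support = 0.20 × 48.6 = 9.72 cm³.
Deposited volume: 24.9 + 5.925 + 9.72 → 40.545 cm³.
Mass: 40.545 × 1.22 → 49.4649 g.

49.5 g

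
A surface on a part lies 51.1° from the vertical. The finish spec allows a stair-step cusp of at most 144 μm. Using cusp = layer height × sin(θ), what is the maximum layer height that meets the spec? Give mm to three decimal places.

Layer height = cusp / sin(51.1°) = 0.144 / 0.7782 = 0.185 mm.

0.185 mm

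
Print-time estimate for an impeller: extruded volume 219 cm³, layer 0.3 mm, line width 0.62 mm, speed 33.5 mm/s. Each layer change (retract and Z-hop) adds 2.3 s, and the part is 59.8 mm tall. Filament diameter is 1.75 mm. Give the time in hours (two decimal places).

9.89 hours

Bead cross-section = 0.3 × 0.62 = 0.186 mm².
Path length: 219000 mm³ / 0.186 mm² → 1177419.4 mm.
Time extruding = 1177419.4 / 33.5, so 35146.8 s.
Number of layers: 59.8 / 0.3 → 200 (rounded up).
Non-print overhead: 200 × 2.3 → 460 s.
Total = 35146.8 + 460 = 35606.8 s = 9.89 hours.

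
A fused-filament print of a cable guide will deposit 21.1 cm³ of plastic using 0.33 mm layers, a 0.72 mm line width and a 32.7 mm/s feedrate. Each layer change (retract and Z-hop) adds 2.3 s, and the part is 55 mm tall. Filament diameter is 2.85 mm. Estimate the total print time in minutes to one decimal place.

Extrusion cross-section: 0.33 × 0.72 → 0.2376 mm².
Total extruded path = 21100/0.2376 = 88804.7 mm.
Print-move time = 88804.7 / 32.7, so 2715.7 s.
Layers = ⌈55/0.33⌉ = 167.
Z-hop total: 167 × 2.3 → 384.1 s.
Total = 2715.7 + 384.1 = 3099.8 s = 51.7 minutes.

51.7 minutes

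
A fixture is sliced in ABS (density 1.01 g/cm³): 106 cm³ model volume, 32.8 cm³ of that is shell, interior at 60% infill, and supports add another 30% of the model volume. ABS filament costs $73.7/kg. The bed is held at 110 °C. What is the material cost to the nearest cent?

$8.08

Infill region: 106 − 32.8 → 73.2 cm³.
Deposited infill = 0.60 × 73.2 = 43.92 cm³.
Support = 0.30 × 106 = 31.8 cm³.
Deposited volume = 32.8 + 43.92 + 31.8, so 108.52 cm³.
Mass = 108.52 × 1.01 = 109.6052 g.
Cost = 109.6052 g / 1000 × $73.7/kg = $8.08.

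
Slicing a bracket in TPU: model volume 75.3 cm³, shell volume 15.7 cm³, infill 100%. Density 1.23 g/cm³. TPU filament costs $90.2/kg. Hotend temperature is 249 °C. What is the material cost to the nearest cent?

Volume inside the shell = 75.3 − 15.7 = 59.6 cm³.
Infill deposited = 1.00 × 59.6 = 59.6 cm³.
Total extruded = 15.7 + 59.6, so 75.3 cm³.
Mass = 75.3 × 1.23, so 92.619 g.
Cost = 92.619 g / 1000 × $90.2/kg = $8.35.

$8.35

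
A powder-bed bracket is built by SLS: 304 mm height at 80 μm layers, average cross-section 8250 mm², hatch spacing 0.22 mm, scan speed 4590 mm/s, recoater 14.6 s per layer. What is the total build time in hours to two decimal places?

Layers = ⌈304/0.08⌉ = 3800.
Hatch length per layer = 8250 / 0.22, so 37500 mm.
Laser time per layer = 37500 / 4590 = 8.1699 s.
Layer cycle = 8.1699 + 14.6 = 22.7699 s.
Total: 3800 × 22.7699 s = 86525.62 s → 24.03 hours.

24.03 hours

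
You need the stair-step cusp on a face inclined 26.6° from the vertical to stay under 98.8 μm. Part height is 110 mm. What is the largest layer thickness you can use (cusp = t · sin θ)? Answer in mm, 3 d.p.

sin(26.6°) = 0.4478; t_max = 0.0988/0.4478 = 0.221 mm.

0.221 mm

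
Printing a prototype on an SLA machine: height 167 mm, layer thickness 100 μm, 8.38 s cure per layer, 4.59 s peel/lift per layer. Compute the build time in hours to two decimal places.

Number of layers: 167 / 0.1 → 1670 (rounded up).
Each layer takes = 8.38 + 4.59 = 12.97 s.
Build time: 1670 × 12.97 s = 21659.9 s, i.e. 6.02 hours.

6.02 hours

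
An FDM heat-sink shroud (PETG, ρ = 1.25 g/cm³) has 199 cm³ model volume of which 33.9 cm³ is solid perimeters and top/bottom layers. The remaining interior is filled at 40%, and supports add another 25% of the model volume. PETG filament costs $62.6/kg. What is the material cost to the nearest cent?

$11.71

Volume inside the shell: 199 − 33.9 → 165.1 cm³.
Deposited infill = 0.40 × 165.1, so 66.04 cm³.
Support = 0.25 × 199, so 49.75 cm³.
Deposited volume: 33.9 + 66.04 + 49.75 → 149.69 cm³.
Mass: 149.69 × 1.25 → 187.1125 g.
Cost = 187.1125 g / 1000 × $62.6/kg = $11.71.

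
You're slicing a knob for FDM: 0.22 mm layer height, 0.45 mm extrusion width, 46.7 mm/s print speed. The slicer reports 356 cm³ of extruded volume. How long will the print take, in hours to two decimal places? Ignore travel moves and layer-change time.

Extrusion cross-section = 0.22 × 0.45, so 0.099 mm².
Path length: 356000 mm³ / 0.099 mm² → 3595959.6 mm.
Print-move time: 3595959.6 / 46.7 → 77001.3 s.
77001.3 s = 21.39 hours.

21.39 hours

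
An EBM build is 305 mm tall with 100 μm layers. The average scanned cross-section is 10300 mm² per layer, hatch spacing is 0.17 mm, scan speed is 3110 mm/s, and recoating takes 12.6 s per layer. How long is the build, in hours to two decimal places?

Layers = ⌈305/0.1⌉ = 3050.
Hatch length per layer = 10300 / 0.17, so 60588.2 mm.
Scan time per layer: 60588.2 / 3110 → 19.4817 s.
Layer cycle: 19.4817 + 12.6 → 32.0817 s.
Build time = 3050 × 32.0817 = 97849.185 s = 27.18 hours.

27.18 hours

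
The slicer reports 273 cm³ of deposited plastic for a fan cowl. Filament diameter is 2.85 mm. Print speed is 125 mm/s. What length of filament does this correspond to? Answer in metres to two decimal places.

Filament cross-section = π × (2.85/2)² = 6.3794 mm².
Length = 273 cm³ / 6.3794 mm² = 273000 / 6.3794 = 42793.99 mm = 42.79 m.

42.79 m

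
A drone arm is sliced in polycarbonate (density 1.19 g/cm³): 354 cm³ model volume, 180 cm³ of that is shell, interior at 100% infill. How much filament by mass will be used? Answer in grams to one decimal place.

421.3 g

Interior volume: 354 − 180 → 174 cm³.
Infill deposited = 1.00 × 174, so 174 cm³.
Total extruded: 180 + 174 → 354 cm³.
Mass: 354 × 1.19 → 421.26 g.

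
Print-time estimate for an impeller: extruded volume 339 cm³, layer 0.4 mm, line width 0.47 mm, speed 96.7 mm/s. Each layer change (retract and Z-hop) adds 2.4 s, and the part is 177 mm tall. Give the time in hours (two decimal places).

5.48 hours

Bead cross-section = 0.4 × 0.47 = 0.188 mm².
Total extruded path = 339000/0.188 = 1803191.5 mm.
Extrusion time = 1803191.5 / 96.7 = 18647.3 s.
Layer count = ceil(177 / 0.4) = 443.
Z-hop total = 443 × 2.4, so 1063.2 s.
Altogether 18647.3 + 1063.2 = 19710.5 s, i.e. 5.48 hours.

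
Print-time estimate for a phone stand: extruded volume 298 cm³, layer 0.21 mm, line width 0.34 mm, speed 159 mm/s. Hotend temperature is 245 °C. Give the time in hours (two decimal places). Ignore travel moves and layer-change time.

7.29 hours

Bead cross-section = 0.21 × 0.34, so 0.0714 mm².
Total extruded path = 298000/0.0714 = 4173669.5 mm.
Print-move time = 4173669.5 / 159 = 26249.5 s.
26249.5 s = 7.29 hours.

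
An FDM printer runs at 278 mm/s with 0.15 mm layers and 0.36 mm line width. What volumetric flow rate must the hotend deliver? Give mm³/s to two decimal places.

15.01

A = 0.15 × 0.36, so 0.054 mm².
Volumetric flow = 278 × 0.054 = 15.01 mm³/s.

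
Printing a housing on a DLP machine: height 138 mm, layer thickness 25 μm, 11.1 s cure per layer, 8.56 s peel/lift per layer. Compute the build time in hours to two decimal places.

Layers = ⌈138/0.025⌉ = 5520.
Cycle time = 11.1 + 8.56, so 19.66 s.
Build time: 5520 × 19.66 s = 108523.2 s, i.e. 30.15 hours.

30.15 hours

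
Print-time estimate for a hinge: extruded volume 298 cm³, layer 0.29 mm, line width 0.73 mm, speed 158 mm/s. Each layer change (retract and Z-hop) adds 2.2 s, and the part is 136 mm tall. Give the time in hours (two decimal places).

2.76 hours

Bead cross-section = 0.29 × 0.73, so 0.2117 mm².
Path length: 298000 mm³ / 0.2117 mm² → 1407652.3 mm.
Time extruding: 1407652.3 / 158 → 8909.2 s.
Layer count = ceil(136 / 0.29) = 469.
Layer-change overhead: 469 × 2.2 → 1031.8 s.
Total = 8909.2 + 1031.8 = 9941 s = 2.76 hours.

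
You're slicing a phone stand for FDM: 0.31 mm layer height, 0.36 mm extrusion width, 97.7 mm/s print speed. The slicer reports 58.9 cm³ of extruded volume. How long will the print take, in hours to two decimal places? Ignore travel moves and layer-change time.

Bead cross-section = 0.31 × 0.36, so 0.1116 mm².
Path length: 58900 mm³ / 0.1116 mm² → 527777.8 mm.
Extrusion time = 527777.8 / 97.7 = 5402 s.
5402 s = 1.50 hours.

1.50 hours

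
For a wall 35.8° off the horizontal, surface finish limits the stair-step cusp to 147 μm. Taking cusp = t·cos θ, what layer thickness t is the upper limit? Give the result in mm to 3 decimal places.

0.181 mm

cos(35.8°) = 0.8111; t_max = 0.147/0.8111 = 0.181 mm.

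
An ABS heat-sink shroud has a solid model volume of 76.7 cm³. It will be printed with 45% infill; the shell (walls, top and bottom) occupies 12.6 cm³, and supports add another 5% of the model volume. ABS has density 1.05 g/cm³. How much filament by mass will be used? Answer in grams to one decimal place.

47.5 g

Volume inside the shell: 76.7 − 12.6 → 64.1 cm³.
Infill volume: 0.45 × 64.1 → 28.845 cm³.
Support: 0.05 × 76.7 → 3.835 cm³.
Total printed volume = 12.6 + 28.845 + 3.835 = 45.28 cm³.
Mass = 45.28 × 1.05 = 47.544 g.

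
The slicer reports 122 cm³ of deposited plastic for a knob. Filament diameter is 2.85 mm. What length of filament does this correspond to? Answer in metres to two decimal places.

19.12 m

A = π r² = π × 1.425² = 6.3794 mm².
L = 122000 mm³ / 6.3794 mm² = 19124.06 mm, i.e. 19.12 m.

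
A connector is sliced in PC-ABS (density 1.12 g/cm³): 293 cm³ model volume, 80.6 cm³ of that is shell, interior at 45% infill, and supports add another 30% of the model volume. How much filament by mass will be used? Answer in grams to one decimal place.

295.8 g

Infill region = 293 − 80.6 = 212.4 cm³.
Infill deposited = 0.45 × 212.4 = 95.58 cm³.
Support: 0.30 × 293 → 87.9 cm³.
Total extruded: 80.6 + 95.58 + 87.9 → 264.08 cm³.
Mass: 264.08 × 1.12 → 295.7696 g.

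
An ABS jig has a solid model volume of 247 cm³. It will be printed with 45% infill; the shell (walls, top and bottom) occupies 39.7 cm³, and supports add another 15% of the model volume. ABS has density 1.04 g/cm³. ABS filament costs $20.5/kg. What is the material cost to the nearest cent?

Volume inside the shell = 247 − 39.7, so 207.3 cm³.
Infill volume: 0.45 × 207.3 → 93.285 cm³.
Support = 0.15 × 247, so 37.05 cm³.
Deposited volume: 39.7 + 93.285 + 37.05 → 170.035 cm³.
Mass = 170.035 × 1.04 = 176.8364 g.
Cost = 176.8364 g / 1000 × $20.5/kg = $3.63.

$3.63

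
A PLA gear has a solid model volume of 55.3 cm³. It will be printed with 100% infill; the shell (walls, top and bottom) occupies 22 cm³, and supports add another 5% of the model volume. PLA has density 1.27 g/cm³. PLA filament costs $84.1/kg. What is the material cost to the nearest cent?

Infill region: 55.3 − 22 → 33.3 cm³.
Infill deposited = 1.00 × 33.3, so 33.3 cm³.
Support = 0.05 × 55.3, so 2.765 cm³.
Total printed volume = 22 + 33.3 + 2.765 = 58.065 cm³.
Mass = 58.065 × 1.27, so 73.74255 g.
At $84.1/kg: 73.74255/1000 × 84.1 = $6.20.

$6.20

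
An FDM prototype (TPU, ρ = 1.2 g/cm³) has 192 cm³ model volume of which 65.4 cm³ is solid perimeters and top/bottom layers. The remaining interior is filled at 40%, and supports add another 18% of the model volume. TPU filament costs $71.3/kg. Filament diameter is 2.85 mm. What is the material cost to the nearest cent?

Interior volume = 192 − 65.4, so 126.6 cm³.
Infill volume: 0.40 × 126.6 → 50.64 cm³.
Support: 0.18 × 192 → 34.56 cm³.
Total extruded = 65.4 + 50.64 + 34.56, so 150.6 cm³.
Mass: 150.6 × 1.2 → 180.72 g.
Cost = 180.72 g / 1000 × $71.3/kg = $12.89.

$12.89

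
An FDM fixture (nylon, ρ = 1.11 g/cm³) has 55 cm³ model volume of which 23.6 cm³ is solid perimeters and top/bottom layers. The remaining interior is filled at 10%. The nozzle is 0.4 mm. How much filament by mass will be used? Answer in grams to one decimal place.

Volume inside the shell = 55 − 23.6, so 31.4 cm³.
Infill volume = 0.10 × 31.4 = 3.14 cm³.
Deposited volume = 23.6 + 3.14 = 26.74 cm³.
Mass = 26.74 × 1.11, so 29.6814 g.

29.7 g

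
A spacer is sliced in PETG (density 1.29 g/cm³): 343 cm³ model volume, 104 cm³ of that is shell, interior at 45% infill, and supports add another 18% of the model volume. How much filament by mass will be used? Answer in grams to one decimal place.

Interior volume = 343 − 104 = 239 cm³.
Infill deposited = 0.45 × 239 = 107.55 cm³.
Support = 0.18 × 343 = 61.74 cm³.
Total extruded = 104 + 107.55 + 61.74, so 273.29 cm³.
Mass = 273.29 × 1.29 = 352.5441 g.

352.5 g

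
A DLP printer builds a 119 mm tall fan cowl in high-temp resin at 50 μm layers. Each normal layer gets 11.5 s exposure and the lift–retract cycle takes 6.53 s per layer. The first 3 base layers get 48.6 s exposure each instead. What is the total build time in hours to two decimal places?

Layers = ⌈119/0.05⌉ = 2380.
Bottom layers = 3 × (48.6 + 6.53), so 165.39 s.
Remaining layers = 2377 × (11.5 + 6.53), so 42857.31 s.
Total = 165.39 + 42857.31 = 43022.7 s = 11.95 hours.

11.95 hours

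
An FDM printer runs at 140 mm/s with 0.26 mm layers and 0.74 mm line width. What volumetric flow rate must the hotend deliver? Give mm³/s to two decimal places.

26.94

A: 0.26 × 0.74 → 0.1924 mm².
Q = v·A = 140 × 0.1924 = 26.94 mm³/s.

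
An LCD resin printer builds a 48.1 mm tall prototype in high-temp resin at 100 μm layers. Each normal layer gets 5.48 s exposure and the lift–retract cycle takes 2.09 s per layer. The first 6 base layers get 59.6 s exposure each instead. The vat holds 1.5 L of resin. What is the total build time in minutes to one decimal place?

Layer count = ceil(48.1 / 0.1) = 481.
Base layers = 6 × (59.6 + 2.09) = 370.14 s.
Regular layers = 475 × (5.48 + 2.09) = 3595.75 s.
Sum: 370.14 + 3595.75 = 3965.89 s → 66.1 minutes.

66.1 minutes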